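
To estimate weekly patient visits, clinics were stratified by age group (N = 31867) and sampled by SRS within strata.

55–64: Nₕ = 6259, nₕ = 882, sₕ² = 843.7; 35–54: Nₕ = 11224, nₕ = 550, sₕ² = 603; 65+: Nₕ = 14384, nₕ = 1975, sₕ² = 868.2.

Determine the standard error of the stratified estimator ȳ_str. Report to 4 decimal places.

Var(ȳ_str) = Σₕ Wₕ²(1 − fₕ)sₕ²/nₕ with Wₕ = Nₕ/N, N = 31867.
55–64: Wₕ = 0.19641008; term = 0.19641008²·(1 − 0.14091708)·843.7/882 = 0.031701666.
35–54: Wₕ = 0.35221389; term = 0.35221389²·(1 − 0.04900214)·603/550 = 0.12934425.
65+: Wₕ = 0.45137603; term = 0.45137603²·(1 − 0.13730534)·868.2/1975 = 0.077265706.
Sum = 0.23831162.
SE = √(0.23831162) = 0.4882.

0.4882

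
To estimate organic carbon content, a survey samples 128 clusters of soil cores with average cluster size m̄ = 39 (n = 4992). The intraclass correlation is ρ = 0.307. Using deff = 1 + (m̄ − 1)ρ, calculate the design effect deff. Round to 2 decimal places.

12.67

deff = 1 + (39 − 1)·0.307 = 1 + 11.666 = 12.666.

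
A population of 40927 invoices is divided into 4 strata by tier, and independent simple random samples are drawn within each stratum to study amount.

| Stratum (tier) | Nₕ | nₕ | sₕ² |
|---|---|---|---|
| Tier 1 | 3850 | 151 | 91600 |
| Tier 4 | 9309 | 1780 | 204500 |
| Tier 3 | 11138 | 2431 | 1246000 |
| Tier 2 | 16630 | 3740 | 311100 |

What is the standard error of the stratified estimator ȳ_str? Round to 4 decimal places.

Var(ȳ_str) = Σₕ Wₕ²(1 − fₕ)sₕ²/nₕ with Wₕ = Nₕ/N, N = 40927.
Tier 1: Wₕ = 0.09406993; term = 0.09406993²·(1 − 0.03922078)·91600/151 = 5.1575538.
Tier 4: Wₕ = 0.22745376; term = 0.22745376²·(1 − 0.19121280)·204500/1780 = 4.807218.
Tier 3: Wₕ = 0.27214308; term = 0.27214308²·(1 − 0.21826181)·1246000/2431 = 29.674883.
Tier 2: Wₕ = 0.40633323; term = 0.40633323²·(1 − 0.22489477)·311100/3740 = 10.645198.
Sum = 50.284853.
SE = √(50.284853) = 7.0912.

7.0912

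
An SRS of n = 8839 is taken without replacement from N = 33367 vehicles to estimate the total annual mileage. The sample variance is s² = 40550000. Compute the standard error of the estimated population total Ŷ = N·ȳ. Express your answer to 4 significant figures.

1.938 × 10^6

Var(Ŷ) = N²·Var(ȳ) = N²·(1 − n/N)·s²/n.
f = 8839/33367 = 0.26490245; Var(ȳ) = 0.73509755·40550000/8839 = 3372.3505.
Var(Ŷ) = 33367² · 3372.3505 = 3.754629 × 10^12.
SE(Ŷ) = √(3.754629 × 10^12) = 1.938 × 10^6.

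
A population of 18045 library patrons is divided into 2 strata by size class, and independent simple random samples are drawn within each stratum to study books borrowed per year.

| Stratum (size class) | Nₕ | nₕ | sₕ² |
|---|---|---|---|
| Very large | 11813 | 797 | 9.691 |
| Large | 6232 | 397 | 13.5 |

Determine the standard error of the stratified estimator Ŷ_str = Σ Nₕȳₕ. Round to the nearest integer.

1679

Var(Ŷ_str) = Σₕ Nₕ²(1 − fₕ)sₕ²/nₕ.
Very large: 11813²·(1 − 797/11813)·9.691/797 = 1.5823203 × 10^6.
Large: 6232²·(1 − 397/6232)·13.5/397 = 1.2365497 × 10^6.
Sum = 2.81887 × 10^6.
SE = √(2.81887 × 10^6) = 1679.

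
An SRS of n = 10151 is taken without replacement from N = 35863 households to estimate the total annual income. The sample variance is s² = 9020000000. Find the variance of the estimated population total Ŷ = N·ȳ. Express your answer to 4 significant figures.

Var(Ŷ) = N²·Var(ȳ) = N²·(1 − n/N)·s²/n.
f = 10151/35863 = 0.28304938; Var(ȳ) = 0.71695062·9020000000/10151 = 637069.7.
Var(Ŷ) = 35863² · 637069.7 = 8.1937023 × 10^14.

8.194 × 10^14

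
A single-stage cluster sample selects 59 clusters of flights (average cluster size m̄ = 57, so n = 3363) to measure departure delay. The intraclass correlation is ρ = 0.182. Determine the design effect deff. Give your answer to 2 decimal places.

11.19

deff = 1 + (57 − 1)·0.182 = 1 + 10.192 = 11.192.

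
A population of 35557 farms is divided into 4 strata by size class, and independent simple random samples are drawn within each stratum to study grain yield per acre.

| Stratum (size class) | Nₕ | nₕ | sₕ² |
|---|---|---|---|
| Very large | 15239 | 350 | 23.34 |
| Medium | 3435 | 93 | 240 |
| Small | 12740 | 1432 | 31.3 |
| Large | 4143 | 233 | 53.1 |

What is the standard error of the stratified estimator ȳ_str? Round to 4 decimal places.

0.2020

Var(ȳ_str) = Σₕ Wₕ²(1 − fₕ)sₕ²/nₕ with Wₕ = Nₕ/N, N = 35557.
Very large: Wₕ = 0.42857946; term = 0.42857946²·(1 − 0.02296739)·23.34/350 = 0.011967532.
Medium: Wₕ = 0.09660545; term = 0.09660545²·(1 − 0.02707424)·240/93 = 0.023432102.
Small: Wₕ = 0.35829794; term = 0.35829794²·(1 − 0.11240188)·31.3/1432 = 0.0024906134.
Large: Wₕ = 0.11651714; term = 0.11651714²·(1 − 0.05623944)·53.1/233 = 0.0029199813.
Sum = 0.040810229.
SE = √(0.040810229) = 0.2020.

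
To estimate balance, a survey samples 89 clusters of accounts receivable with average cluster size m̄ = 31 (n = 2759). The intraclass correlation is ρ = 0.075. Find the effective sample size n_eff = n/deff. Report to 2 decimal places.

848.92

deff = 1 + (31 − 1)·0.075 = 1 + 2.25 = 3.25.
n_eff = 2759 / 3.25 = 848.92.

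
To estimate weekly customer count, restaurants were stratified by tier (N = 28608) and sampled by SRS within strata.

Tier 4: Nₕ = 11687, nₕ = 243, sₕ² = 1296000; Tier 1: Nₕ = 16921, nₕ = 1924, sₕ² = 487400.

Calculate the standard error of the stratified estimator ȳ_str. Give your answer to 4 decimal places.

30.8241

Var(ȳ_str) = Σₕ Wₕ²(1 − fₕ)sₕ²/nₕ with Wₕ = Nₕ/N, N = 28608.
Tier 4: Wₕ = 0.40852209; term = 0.40852209²·(1 − 0.02079233)·1296000/243 = 871.57472.
Tier 1: Wₕ = 0.59147791; term = 0.59147791²·(1 − 0.11370486)·487400/1924 = 78.548135.
Sum = 950.12286.
SE = √(950.12286) = 30.8241.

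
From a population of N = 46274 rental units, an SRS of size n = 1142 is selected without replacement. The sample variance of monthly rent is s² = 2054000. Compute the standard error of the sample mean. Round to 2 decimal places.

Under SRS without replacement, Var(ȳ) = (1 − f)·s²/n with f = n/N = 1142/46274 = 0.02467909.
Var(ȳ) = (1 − 0.02467909)·2054000/1142 = 0.97532091·1798.5989 = 1754.2112.
SE(ȳ) = √(1754.2112) = 41.88.

41.88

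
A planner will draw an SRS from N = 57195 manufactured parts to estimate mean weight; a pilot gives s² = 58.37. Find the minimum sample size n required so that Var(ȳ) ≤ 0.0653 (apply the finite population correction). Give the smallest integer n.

Without fpc, n₀ = s²/D = 58.37/0.0653 = 893.8744.
With fpc, (1 − n/N)·s²/n ≤ D requires n ≥ n₀/(1 + n₀/N) = 893.8744/(1 + 893.8744/57195) = 880.1194.
Rounding up, n = 881.

881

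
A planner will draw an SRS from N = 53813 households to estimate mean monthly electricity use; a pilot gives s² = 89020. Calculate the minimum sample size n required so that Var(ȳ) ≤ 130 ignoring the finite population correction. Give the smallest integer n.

Without fpc, n₀ = s²/D = 89020/130 = 684.7692.
Rounding up, n = 685.

685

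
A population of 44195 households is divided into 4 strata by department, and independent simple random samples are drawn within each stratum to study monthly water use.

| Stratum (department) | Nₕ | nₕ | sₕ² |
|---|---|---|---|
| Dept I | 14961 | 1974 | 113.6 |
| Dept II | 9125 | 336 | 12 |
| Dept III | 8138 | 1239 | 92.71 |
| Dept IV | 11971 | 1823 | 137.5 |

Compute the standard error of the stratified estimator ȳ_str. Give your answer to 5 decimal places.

0.11846

Var(ȳ_str) = Σₕ Wₕ²(1 − fₕ)sₕ²/nₕ with Wₕ = Nₕ/N, N = 44195.
Dept I: Wₕ = 0.33852246; term = 0.33852246²·(1 − 0.13194305)·113.6/1974 = 0.0057247216.
Dept II: Wₕ = 0.20647132; term = 0.20647132²·(1 − 0.03682192)·12/336 = 0.0014664526.
Dept III: Wₕ = 0.18413848; term = 0.18413848²·(1 − 0.15224871)·92.71/1239 = 0.0021508634.
Dept IV: Wₕ = 0.27086775; term = 0.27086775²·(1 − 0.15228469)·137.5/1823 = 0.0046911643.
Sum = 0.014033202.
SE = √(0.014033202) = 0.11846.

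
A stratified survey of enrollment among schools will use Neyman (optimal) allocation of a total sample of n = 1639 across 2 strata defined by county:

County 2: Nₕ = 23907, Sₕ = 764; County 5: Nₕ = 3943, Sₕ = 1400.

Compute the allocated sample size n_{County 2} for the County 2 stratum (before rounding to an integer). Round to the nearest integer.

Neyman allocation: nₕ = n·NₕSₕ / Σⱼ NⱼSⱼ.
Σ NⱼSⱼ = 23907·764 + 3943·1400 = 2.3785148 × 10^7.
n_{County 2} = 1639·23907·764 / (2.3785148 × 10^7) = 1259.

1259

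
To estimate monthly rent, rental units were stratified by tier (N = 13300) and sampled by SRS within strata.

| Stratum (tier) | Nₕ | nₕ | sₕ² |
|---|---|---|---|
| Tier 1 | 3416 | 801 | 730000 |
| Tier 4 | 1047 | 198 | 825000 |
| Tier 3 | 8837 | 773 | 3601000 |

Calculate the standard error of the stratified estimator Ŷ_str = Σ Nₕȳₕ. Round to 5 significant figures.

Var(Ŷ_str) = Σₕ Nₕ²(1 − fₕ)sₕ²/nₕ.
Tier 1: 3416²·(1 − 801/3416)·730000/801 = 8.1410402 × 10^9.
Tier 4: 1047²·(1 − 198/1047)·825000/198 = 3.7037625 × 10^9.
Tier 3: 8837²·(1 − 773/8837)·3601000/773 = 3.3197012 × 10^11.
Sum = 3.4381492 × 10^11.
SE = √(3.4381492 × 10^11) = 586360.

586360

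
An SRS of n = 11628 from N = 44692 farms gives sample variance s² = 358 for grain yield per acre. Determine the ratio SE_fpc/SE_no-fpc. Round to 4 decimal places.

0.8601

f = n/N = 11628/44692 = 0.26018079.
SE_no-fpc = √(s²/n) = 0.17546439; SE_fpc = √((1−f)s²/n) = 0.15092174.
Ratio = √(1−f) = 0.86012744.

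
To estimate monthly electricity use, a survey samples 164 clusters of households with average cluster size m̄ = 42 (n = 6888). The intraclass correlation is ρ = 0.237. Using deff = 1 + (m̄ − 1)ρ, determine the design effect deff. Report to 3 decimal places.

deff = 1 + (42 − 1)·0.237 = 1 + 9.717 = 10.717.

10.717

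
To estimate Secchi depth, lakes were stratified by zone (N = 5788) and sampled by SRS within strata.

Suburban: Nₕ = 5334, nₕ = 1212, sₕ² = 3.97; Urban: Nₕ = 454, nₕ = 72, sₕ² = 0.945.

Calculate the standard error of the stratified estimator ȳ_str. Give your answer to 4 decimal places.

Var(ȳ_str) = Σₕ Wₕ²(1 − fₕ)sₕ²/nₕ with Wₕ = Nₕ/N, N = 5788.
Suburban: Wₕ = 0.92156185; term = 0.92156185²·(1 − 0.22722160)·3.97/1212 = 0.0021497692.
Urban: Wₕ = 0.07843815; term = 0.07843815²·(1 − 0.15859031)·0.945/72 = 6.7945623 × 10^-5.
Sum = 0.0022177148.
SE = √(0.0022177148) = 0.0471.

0.0471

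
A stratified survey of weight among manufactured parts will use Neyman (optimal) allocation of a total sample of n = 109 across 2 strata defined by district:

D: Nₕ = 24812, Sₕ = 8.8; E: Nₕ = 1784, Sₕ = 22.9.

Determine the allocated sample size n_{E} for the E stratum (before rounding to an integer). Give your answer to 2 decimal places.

Neyman allocation: nₕ = n·NₕSₕ / Σⱼ NⱼSⱼ.
Σ NⱼSⱼ = 24812·8.8 + 1784·22.9 = 259199.2.
n_{E} = 109·1784·22.9 / 259199.2 = 17.18.

17.18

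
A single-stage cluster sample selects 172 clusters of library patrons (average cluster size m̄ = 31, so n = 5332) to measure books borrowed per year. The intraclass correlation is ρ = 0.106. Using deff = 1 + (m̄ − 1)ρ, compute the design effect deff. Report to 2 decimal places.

deff = 1 + (31 − 1)·0.106 = 1 + 3.18 = 4.18.

4.18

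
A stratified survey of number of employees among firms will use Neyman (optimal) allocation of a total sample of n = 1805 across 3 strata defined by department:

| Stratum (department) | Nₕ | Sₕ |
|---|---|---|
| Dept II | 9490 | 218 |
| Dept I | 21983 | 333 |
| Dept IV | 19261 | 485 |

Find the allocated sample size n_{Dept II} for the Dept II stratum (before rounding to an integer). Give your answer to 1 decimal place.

Neyman allocation: nₕ = n·NₕSₕ / Σⱼ NⱼSⱼ.
Σ NⱼSⱼ = 9490·218 + 21983·333 + 19261·485 = 1.8730744 × 10^7.
n_{Dept II} = 1805·9490·218 / (1.8730744 × 10^7) = 199.4.

199.4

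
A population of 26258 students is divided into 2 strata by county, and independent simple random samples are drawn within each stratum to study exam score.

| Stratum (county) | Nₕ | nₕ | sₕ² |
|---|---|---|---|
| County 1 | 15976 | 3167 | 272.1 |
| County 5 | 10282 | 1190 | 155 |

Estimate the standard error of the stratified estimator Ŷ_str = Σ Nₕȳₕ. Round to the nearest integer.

Var(Ŷ_str) = Σₕ Nₕ²(1 − fₕ)sₕ²/nₕ.
County 1: 15976²·(1 − 3167/15976)·272.1/3167 = 1.7581817 × 10^7.
County 5: 10282²·(1 − 1190/10282)·155/1190 = 1.217648 × 10^7.
Sum = 2.9758297 × 10^7.
SE = √(2.9758297 × 10^7) = 5455.

5455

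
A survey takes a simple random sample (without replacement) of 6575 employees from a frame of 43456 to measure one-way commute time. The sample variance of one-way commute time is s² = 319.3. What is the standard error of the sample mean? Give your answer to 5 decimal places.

0.20301

Under SRS without replacement, Var(ȳ) = (1 − f)·s²/n with f = n/N = 6575/43456 = 0.15130247.
Var(ȳ) = (1 − 0.15130247)·319.3/6575 = 0.84869753·0.048562738 = 0.041215076.
SE(ȳ) = √(0.041215076) = 0.20301.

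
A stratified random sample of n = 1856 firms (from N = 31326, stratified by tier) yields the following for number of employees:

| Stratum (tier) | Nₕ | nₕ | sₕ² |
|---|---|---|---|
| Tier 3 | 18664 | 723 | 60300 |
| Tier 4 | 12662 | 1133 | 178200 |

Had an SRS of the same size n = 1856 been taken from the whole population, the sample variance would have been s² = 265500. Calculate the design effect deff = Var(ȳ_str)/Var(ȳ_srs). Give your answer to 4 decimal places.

0.3853

Var(ȳ_str) = Σ Wₕ²(1−fₕ)sₕ²/nₕ with Wₕ = Nₕ/31326:
  Tier 3: (18664/31326)²·(1−723/18664)·60300/723 = 28.459057
  Tier 4: (12662/31326)²·(1−1133/12662)·178200/1133 = 23.39709
  → Var(ȳ_str) = 51.856147.
Var(ȳ_srs) = (1 − 1856/31326)·265500/1856 = 134.57418.
deff = 51.856147 / 134.57418 = 0.3853.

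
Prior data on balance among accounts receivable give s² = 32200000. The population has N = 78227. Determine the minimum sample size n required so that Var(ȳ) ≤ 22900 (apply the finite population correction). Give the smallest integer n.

1382

Without fpc, n₀ = s²/D = 32200000/22900 = 1406.1135.
With fpc, (1 − n/N)·s²/n ≤ D requires n ≥ n₀/(1 + n₀/N) = 1406.1135/(1 + 1406.1135/78227) = 1381.2852.
Rounding up, n = 1382.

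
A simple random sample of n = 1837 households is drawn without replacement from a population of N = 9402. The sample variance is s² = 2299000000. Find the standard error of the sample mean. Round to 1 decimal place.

Under SRS without replacement, Var(ȳ) = (1 − f)·s²/n with f = n/N = 1837/9402 = 0.19538396.
Var(ȳ) = (1 − 0.19538396)·2299000000/1837 = 0.80461604·1.251497 × 10^6 = 1.0069746 × 10^6.
SE(ȳ) = √(1.0069746 × 10^6) = 1003.5.

1003.5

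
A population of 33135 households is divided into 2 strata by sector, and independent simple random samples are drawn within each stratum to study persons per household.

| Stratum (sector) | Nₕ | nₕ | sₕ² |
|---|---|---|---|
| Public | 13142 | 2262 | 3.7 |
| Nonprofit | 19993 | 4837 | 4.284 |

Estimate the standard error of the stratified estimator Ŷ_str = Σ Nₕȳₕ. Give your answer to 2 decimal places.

708.70

Var(Ŷ_str) = Σₕ Nₕ²(1 − fₕ)sₕ²/nₕ.
Public: 13142²·(1 − 2262/13142)·3.7/2262 = 233883.44.
Nonprofit: 19993²·(1 − 4837/19993)·4.284/4837 = 268371.22.
Sum = 502254.66.
SE = √(502254.66) = 708.70.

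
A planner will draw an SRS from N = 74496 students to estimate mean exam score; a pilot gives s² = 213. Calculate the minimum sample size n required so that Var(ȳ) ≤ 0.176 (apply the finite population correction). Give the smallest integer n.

Without fpc, n₀ = s²/D = 213/0.176 = 1210.2273.
With fpc, (1 − n/N)·s²/n ≤ D requires n ≥ n₀/(1 + n₀/N) = 1210.2273/(1 + 1210.2273/74496) = 1190.8808.
Rounding up, n = 1191.

1191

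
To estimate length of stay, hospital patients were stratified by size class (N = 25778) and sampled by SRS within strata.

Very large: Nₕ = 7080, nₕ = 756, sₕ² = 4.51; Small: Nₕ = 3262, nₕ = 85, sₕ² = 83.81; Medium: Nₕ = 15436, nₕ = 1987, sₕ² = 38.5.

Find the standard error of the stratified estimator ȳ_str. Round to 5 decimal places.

Var(ȳ_str) = Σₕ Wₕ²(1 − fₕ)sₕ²/nₕ with Wₕ = Nₕ/N, N = 25778.
Very large: Wₕ = 0.27465280; term = 0.27465280²·(1 − 0.10677966)·4.51/756 = 4.0195869 × 10^-4.
Small: Wₕ = 0.12654201; term = 0.12654201²·(1 − 0.02605763)·83.81/85 = 0.015377284.
Medium: Wₕ = 0.59880518; term = 0.59880518²·(1 − 0.12872506)·38.5/1987 = 0.006053258.
Sum = 0.021832501.
SE = √(0.021832501) = 0.14776.

0.14776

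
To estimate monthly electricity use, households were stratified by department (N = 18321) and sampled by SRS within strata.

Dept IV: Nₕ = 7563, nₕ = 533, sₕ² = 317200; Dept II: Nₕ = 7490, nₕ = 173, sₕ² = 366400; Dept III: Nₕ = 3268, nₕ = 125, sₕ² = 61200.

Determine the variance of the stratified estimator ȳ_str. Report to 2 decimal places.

455.05

Var(ȳ_str) = Σₕ Wₕ²(1 − fₕ)sₕ²/nₕ with Wₕ = Nₕ/N, N = 18321.
Dept IV: Wₕ = 0.41280498; term = 0.41280498²·(1 − 0.07047468)·317200/533 = 94.266427.
Dept II: Wₕ = 0.40882048; term = 0.40882048²·(1 − 0.02309746)·366400/173 = 345.80071.
Dept III: Wₕ = 0.17837454; term = 0.17837454²·(1 − 0.03824969)·61200/125 = 14.98199.
Sum = 455.04913.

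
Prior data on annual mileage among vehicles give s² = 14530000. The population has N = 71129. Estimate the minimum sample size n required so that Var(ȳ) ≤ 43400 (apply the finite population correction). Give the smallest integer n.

334

Without fpc, n₀ = s²/D = 14530000/43400 = 334.7926.
With fpc, (1 − n/N)·s²/n ≤ D requires n ≥ n₀/(1 + n₀/N) = 334.7926/(1 + 334.7926/71129) = 333.2242.
Rounding up, n = 334.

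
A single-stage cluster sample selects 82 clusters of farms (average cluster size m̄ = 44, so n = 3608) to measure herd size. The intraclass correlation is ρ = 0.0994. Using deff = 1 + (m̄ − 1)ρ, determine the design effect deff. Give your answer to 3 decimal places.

deff = 1 + (44 − 1)·0.0994 = 1 + 4.2742 = 5.2742.

5.274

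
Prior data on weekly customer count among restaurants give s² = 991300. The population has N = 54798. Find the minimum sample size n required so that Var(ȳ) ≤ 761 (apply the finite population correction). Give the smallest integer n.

Without fpc, n₀ = s²/D = 991300/761 = 1302.6281.
With fpc, (1 − n/N)·s²/n ≤ D requires n ≥ n₀/(1 + n₀/N) = 1302.6281/(1 + 1302.6281/54798) = 1272.3817.
Rounding up, n = 1273.

1273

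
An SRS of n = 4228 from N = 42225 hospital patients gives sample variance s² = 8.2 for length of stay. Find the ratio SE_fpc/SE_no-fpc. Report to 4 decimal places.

f = n/N = 4228/42225 = 0.10013025.
SE_no-fpc = √(s²/n) = 0.044039202; SE_fpc = √((1−f)s²/n) = 0.041776232.
Ratio = √(1−f) = 0.94861465.

0.9486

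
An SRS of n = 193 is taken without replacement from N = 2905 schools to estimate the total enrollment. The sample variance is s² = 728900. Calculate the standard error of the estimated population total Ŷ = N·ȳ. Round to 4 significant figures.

Var(Ŷ) = N²·Var(ȳ) = N²·(1 − n/N)·s²/n.
f = 193/2905 = 0.06643718; Var(ȳ) = 0.93356282·728900/193 = 3525.7717.
Var(Ŷ) = 2905² · 3525.7717 = 2.9754076 × 10^10.
SE(Ŷ) = √(2.9754076 × 10^10) = 172500.

172500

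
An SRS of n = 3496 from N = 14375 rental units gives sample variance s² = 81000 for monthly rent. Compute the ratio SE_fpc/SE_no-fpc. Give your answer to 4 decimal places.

0.8699

f = n/N = 3496/14375 = 0.24320000.
SE_no-fpc = √(s²/n) = 4.8134537; SE_fpc = √((1−f)s²/n) = 4.1874281.
Ratio = √(1−f) = 0.86994253.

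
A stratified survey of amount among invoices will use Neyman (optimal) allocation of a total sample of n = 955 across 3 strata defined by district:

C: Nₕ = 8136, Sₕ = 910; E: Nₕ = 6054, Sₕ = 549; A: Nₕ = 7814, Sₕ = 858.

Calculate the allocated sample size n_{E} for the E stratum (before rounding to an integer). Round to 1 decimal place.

Neyman allocation: nₕ = n·NₕSₕ / Σⱼ NⱼSⱼ.
Σ NⱼSⱼ = 8136·910 + 6054·549 + 7814·858 = 1.7431818 × 10^7.
n_{E} = 955·6054·549 / (1.7431818 × 10^7) = 182.1.

182.1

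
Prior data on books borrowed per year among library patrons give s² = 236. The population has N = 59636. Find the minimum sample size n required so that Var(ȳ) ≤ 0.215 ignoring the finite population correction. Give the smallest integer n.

Without fpc, n₀ = s²/D = 236/0.215 = 1097.6744.
Rounding up, n = 1098.

1098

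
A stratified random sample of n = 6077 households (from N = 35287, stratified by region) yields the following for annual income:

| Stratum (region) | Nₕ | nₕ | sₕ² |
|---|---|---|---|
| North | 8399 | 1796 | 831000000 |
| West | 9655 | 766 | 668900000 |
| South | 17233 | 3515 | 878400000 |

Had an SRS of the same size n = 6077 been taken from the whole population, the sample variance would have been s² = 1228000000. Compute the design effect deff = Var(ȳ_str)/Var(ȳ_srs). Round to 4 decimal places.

Var(ȳ_str) = Σ Wₕ²(1−fₕ)sₕ²/nₕ with Wₕ = Nₕ/35287:
  North: (8399/35287)²·(1−1796/8399)·831000000/1796 = 20607.917
  West: (9655/35287)²·(1−766/9655)·668900000/766 = 60187.754
  South: (17233/35287)²·(1−3515/17233)·878400000/3515 = 47444.864
  → Var(ȳ_str) = 128240.54.
Var(ȳ_srs) = (1 − 6077/35287)·1228000000/6077 = 167273.04.
deff = 128240.54 / 167273.04 = 0.7667.

0.7667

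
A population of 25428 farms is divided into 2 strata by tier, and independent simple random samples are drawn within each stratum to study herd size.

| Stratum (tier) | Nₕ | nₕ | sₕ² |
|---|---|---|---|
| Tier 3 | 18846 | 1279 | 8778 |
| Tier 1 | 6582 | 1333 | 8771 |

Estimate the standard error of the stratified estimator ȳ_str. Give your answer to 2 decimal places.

1.97

Var(ȳ_str) = Σₕ Wₕ²(1 − fₕ)sₕ²/nₕ with Wₕ = Nₕ/N, N = 25428.
Tier 3: Wₕ = 0.74115149; term = 0.74115149²·(1 − 0.06786586)·8778/1279 = 3.5141267.
Tier 1: Wₕ = 0.25884851; term = 0.25884851²·(1 − 0.20252203)·8771/1333 = 0.35158392.
Sum = 3.8657106.
SE = √(3.8657106) = 1.97.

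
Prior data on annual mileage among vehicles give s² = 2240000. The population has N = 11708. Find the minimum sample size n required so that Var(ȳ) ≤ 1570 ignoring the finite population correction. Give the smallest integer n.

1427

Without fpc, n₀ = s²/D = 2240000/1570 = 1426.7516.
Rounding up, n = 1427.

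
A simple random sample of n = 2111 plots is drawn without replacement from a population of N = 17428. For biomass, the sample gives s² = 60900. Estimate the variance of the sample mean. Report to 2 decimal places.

25.35

Under SRS without replacement, Var(ȳ) = (1 − f)·s²/n with f = n/N = 2111/17428 = 0.12112692.
Var(ȳ) = (1 − 0.12112692)·60900/2111 = 0.87887308·28.848887 = 25.35451.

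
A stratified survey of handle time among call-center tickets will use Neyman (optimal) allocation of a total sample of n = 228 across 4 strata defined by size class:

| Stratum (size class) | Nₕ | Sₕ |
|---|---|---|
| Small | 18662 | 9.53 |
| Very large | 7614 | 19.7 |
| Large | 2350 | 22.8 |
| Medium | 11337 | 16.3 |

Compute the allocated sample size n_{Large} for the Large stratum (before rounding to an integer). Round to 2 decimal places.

Neyman allocation: nₕ = n·NₕSₕ / Σⱼ NⱼSⱼ.
Σ NⱼSⱼ = 18662·9.53 + 7614·19.7 + 2350·22.8 + 11337·16.3 = 566217.76.
n_{Large} = 228·2350·22.8 / 566217.76 = 21.58.

21.58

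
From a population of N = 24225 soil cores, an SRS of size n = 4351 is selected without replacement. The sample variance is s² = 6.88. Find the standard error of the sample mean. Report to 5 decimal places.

0.03602

Under SRS without replacement, Var(ȳ) = (1 − f)·s²/n with f = n/N = 4351/24225 = 0.17960784.
Var(ȳ) = (1 − 0.17960784)·6.88/4351 = 0.82039216·0.0015812457 = 0.0012972416.
SE(ȳ) = √(0.0012972416) = 0.03602.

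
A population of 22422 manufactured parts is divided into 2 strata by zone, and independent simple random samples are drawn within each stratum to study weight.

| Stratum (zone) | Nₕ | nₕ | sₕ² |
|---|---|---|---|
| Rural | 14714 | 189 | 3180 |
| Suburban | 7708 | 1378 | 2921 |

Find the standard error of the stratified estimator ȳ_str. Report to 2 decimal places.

Var(ȳ_str) = Σₕ Wₕ²(1 − fₕ)sₕ²/nₕ with Wₕ = Nₕ/N, N = 22422.
Rural: Wₕ = 0.65623049; term = 0.65623049²·(1 − 0.01284491)·3180/189 = 7.152593.
Suburban: Wₕ = 0.34376951; term = 0.34376951²·(1 − 0.17877530)·2921/1378 = 0.2057212.
Sum = 7.3583142.
SE = √(7.3583142) = 2.71.

2.71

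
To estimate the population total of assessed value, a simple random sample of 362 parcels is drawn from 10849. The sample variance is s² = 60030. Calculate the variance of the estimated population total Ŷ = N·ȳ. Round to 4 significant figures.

1.887 × 10^10

Var(Ŷ) = N²·Var(ȳ) = N²·(1 − n/N)·s²/n.
f = 362/10849 = 0.03336713; Var(ȳ) = 0.96663287·60030/362 = 160.2955.
Var(Ŷ) = 10849² · 160.2955 = 1.8866909 × 10^10.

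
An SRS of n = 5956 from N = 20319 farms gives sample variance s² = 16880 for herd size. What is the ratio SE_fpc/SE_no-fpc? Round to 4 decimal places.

0.8408

f = n/N = 5956/20319 = 0.29312466.
SE_no-fpc = √(s²/n) = 1.6834835; SE_fpc = √((1−f)s²/n) = 1.4154036.
Ratio = √(1−f) = 0.84075879.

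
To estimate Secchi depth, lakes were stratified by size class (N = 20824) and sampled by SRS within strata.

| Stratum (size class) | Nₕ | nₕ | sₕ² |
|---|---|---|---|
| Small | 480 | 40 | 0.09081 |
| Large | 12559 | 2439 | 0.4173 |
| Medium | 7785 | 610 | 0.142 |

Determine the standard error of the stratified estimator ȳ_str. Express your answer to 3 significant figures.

0.00901

Var(ȳ_str) = Σₕ Wₕ²(1 − fₕ)sₕ²/nₕ with Wₕ = Nₕ/N, N = 20824.
Small: Wₕ = 0.02305033; term = 0.02305033²·(1 − 0.08333333)·0.09081/40 = 1.105705 × 10^-6.
Large: Wₕ = 0.60310219; term = 0.60310219²·(1 − 0.19420336)·0.4173/2439 = 5.0146872 × 10^-5.
Medium: Wₕ = 0.37384748; term = 0.37384748²·(1 − 0.07835581)·0.142/610 = 2.998546 × 10^-5.
Sum = 8.1238037 × 10^-5.
SE = √(8.1238037 × 10^-5) = 0.00901.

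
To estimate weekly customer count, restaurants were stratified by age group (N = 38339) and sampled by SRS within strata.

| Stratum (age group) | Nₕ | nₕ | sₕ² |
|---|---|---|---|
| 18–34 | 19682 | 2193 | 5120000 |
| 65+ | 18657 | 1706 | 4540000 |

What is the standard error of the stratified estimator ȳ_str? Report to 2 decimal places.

33.46

Var(ȳ_str) = Σₕ Wₕ²(1 − fₕ)sₕ²/nₕ with Wₕ = Nₕ/N, N = 38339.
18–34: Wₕ = 0.51336759; term = 0.51336759²·(1 − 0.11142160)·5120000/2193 = 546.74393.
65+: Wₕ = 0.48663241; term = 0.48663241²·(1 − 0.09144021)·4540000/1706 = 572.57502.
Sum = 1119.319.
SE = √(1119.319) = 33.46.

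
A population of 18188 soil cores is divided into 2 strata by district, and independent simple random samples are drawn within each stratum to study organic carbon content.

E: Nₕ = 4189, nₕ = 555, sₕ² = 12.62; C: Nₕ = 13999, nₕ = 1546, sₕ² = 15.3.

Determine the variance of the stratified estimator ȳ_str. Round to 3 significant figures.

0.00626

Var(ȳ_str) = Σₕ Wₕ²(1 − fₕ)sₕ²/nₕ with Wₕ = Nₕ/N, N = 18188.
E: Wₕ = 0.23031669; term = 0.23031669²·(1 − 0.13248985)·12.62/555 = 0.0010463856.
C: Wₕ = 0.76968331; term = 0.76968331²·(1 − 0.11043646)·15.3/1546 = 0.0052153451.
Sum = 0.0062617307.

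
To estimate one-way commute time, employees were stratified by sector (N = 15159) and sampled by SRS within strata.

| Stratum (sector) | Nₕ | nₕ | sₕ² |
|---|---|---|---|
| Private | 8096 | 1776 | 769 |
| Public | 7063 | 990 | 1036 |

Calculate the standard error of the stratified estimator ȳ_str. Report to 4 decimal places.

Var(ȳ_str) = Σₕ Wₕ²(1 − fₕ)sₕ²/nₕ with Wₕ = Nₕ/N, N = 15159.
Private: Wₕ = 0.53407217; term = 0.53407217²·(1 − 0.21936759)·769/1776 = 0.096411724.
Public: Wₕ = 0.46592783; term = 0.46592783²·(1 − 0.14016707)·1036/990 = 0.19533314.
Sum = 0.29174486.
SE = √(0.29174486) = 0.5401.

0.5401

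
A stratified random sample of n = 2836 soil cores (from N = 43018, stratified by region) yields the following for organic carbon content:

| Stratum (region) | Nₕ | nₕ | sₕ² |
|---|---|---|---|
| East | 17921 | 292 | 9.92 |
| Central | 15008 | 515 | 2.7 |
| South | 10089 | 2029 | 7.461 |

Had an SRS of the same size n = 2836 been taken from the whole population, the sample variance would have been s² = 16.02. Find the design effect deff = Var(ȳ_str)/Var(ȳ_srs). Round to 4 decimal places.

1.2466

Var(ȳ_str) = Σ Wₕ²(1−fₕ)sₕ²/nₕ with Wₕ = Nₕ/43018:
  East: (17921/43018)²·(1−292/17921)·9.92/292 = 0.0057998706
  Central: (15008/43018)²·(1−515/15008)·2.7/515 = 6.1622203 × 10^-4
  South: (10089/43018)²·(1−2029/10089)·7.461/2029 = 1.6158377 × 10^-4
  → Var(ȳ_str) = 0.0065776764.
Var(ȳ_srs) = (1 − 2836/43018)·16.02/2836 = 0.0052763989.
deff = 0.0065776764 / 0.0052763989 = 1.2466.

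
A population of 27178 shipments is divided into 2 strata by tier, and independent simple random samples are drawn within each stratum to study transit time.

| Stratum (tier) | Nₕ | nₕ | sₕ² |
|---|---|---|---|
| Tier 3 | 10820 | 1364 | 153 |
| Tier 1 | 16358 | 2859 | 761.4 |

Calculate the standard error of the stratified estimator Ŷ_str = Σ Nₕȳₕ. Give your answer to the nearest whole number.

Var(Ŷ_str) = Σₕ Nₕ²(1 − fₕ)sₕ²/nₕ.
Tier 3: 10820²·(1 − 1364/10820)·153/1364 = 1.1476561 × 10^7.
Tier 1: 16358²·(1 − 2859/16358)·761.4/2859 = 5.8807202 × 10^7.
Sum = 7.0283763 × 10^7.
SE = √(7.0283763 × 10^7) = 8384.

8384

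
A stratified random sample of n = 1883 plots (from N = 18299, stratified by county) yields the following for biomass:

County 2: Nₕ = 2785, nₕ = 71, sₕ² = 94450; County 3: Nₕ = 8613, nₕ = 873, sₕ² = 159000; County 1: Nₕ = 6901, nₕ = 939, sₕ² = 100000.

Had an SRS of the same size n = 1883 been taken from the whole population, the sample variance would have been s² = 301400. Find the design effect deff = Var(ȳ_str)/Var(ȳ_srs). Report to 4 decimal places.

Var(ȳ_str) = Σ Wₕ²(1−fₕ)sₕ²/nₕ with Wₕ = Nₕ/18299:
  County 2: (2785/18299)²·(1−71/2785)·94450/71 = 30.02783
  County 3: (8613/18299)²·(1−873/8613)·159000/873 = 36.259647
  County 1: (6901/18299)²·(1−939/6901)·100000/939 = 13.0853
  → Var(ȳ_str) = 79.372777.
Var(ȳ_srs) = (1 − 1883/18299)·301400/1883 = 143.59288.
deff = 79.372777 / 143.59288 = 0.5528.

0.5528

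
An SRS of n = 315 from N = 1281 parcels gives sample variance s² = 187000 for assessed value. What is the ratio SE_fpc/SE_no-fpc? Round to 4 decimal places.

f = n/N = 315/1281 = 0.24590164.
SE_no-fpc = √(s²/n) = 24.36495; SE_fpc = √((1−f)s²/n) = 21.158239.
Ratio = √(1−f) = 0.86838837.

0.8684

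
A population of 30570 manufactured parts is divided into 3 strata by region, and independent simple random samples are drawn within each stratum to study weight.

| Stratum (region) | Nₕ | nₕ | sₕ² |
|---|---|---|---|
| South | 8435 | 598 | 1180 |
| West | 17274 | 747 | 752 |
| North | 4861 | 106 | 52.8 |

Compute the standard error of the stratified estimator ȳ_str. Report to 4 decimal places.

Var(ȳ_str) = Σₕ Wₕ²(1 − fₕ)sₕ²/nₕ with Wₕ = Nₕ/N, N = 30570.
South: Wₕ = 0.27592411; term = 0.27592411²·(1 − 0.07089508)·1180/598 = 0.13958054.
West: Wₕ = 0.56506379; term = 0.56506379²·(1 − 0.04324418)·752/747 = 0.30753412.
North: Wₕ = 0.15901210; term = 0.15901210²·(1 − 0.02180621)·52.8/106 = 0.012320074.
Sum = 0.45943473.
SE = √(0.45943473) = 0.6778.

0.6778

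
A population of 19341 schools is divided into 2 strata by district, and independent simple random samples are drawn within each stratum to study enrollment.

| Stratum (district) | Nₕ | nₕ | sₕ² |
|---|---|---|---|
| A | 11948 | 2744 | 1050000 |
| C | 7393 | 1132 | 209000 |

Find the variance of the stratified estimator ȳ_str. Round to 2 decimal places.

Var(ȳ_str) = Σₕ Wₕ²(1 − fₕ)sₕ²/nₕ with Wₕ = Nₕ/N, N = 19341.
A: Wₕ = 0.61775503; term = 0.61775503²·(1 − 0.22966187)·1050000/2744 = 112.49136.
C: Wₕ = 0.38224497; term = 0.38224497²·(1 − 0.15311781)·209000/1132 = 22.845803.
Sum = 135.33716.

135.34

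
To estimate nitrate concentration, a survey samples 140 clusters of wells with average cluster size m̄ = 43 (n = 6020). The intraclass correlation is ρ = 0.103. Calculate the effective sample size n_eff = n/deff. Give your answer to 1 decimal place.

1130.3

deff = 1 + (43 − 1)·0.103 = 1 + 4.326 = 5.326.
n_eff = 6020 / 5.326 = 1130.3.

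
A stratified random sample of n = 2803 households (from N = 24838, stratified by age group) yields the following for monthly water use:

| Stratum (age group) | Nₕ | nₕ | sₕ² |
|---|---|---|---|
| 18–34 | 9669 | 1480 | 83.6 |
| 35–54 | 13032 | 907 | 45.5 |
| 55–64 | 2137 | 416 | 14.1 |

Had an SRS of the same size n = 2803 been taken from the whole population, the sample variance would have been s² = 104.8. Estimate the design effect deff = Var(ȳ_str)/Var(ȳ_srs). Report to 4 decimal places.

Var(ȳ_str) = Σ Wₕ²(1−fₕ)sₕ²/nₕ with Wₕ = Nₕ/24838:
  18–34: (9669/24838)²·(1−1480/9669)·83.6/1480 = 0.007249762
  35–54: (13032/24838)²·(1−907/13032)·45.5/907 = 0.012848833
  55–64: (2137/24838)²·(1−416/2137)·14.1/416 = 2.0205887 × 10^-4
  → Var(ȳ_str) = 0.020300654.
Var(ȳ_srs) = (1 − 2803/24838)·104.8/2803 = 0.033169171.
deff = 0.020300654 / 0.033169171 = 0.6120.

0.6120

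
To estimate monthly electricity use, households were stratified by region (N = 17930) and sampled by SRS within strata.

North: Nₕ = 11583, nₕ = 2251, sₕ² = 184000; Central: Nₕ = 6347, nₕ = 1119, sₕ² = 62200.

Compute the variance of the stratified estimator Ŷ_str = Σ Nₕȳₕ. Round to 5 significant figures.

1.0680 × 10^10

Var(Ŷ_str) = Σₕ Nₕ²(1 − fₕ)sₕ²/nₕ.
North: 11583²·(1 − 2251/11583)·184000/2251 = 8.8356421 × 10^9.
Central: 6347²·(1 − 1119/6347)·62200/1119 = 1.8444393 × 10^9.
Sum = 1.0680081 × 10^10.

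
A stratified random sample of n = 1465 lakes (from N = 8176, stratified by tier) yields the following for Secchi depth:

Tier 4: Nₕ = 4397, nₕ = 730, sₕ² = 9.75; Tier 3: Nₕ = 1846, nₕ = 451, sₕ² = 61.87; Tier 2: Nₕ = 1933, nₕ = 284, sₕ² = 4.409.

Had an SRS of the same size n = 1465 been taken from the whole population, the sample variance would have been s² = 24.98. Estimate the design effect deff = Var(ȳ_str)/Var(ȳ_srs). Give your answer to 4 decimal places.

Var(ȳ_str) = Σ Wₕ²(1−fₕ)sₕ²/nₕ with Wₕ = Nₕ/8176:
  Tier 4: (4397/8176)²·(1−730/4397)·9.75/730 = 0.0032215685
  Tier 3: (1846/8176)²·(1−451/1846)·61.87/451 = 0.0052847897
  Tier 2: (1933/8176)²·(1−284/1933)·4.409/284 = 7.4027401 × 10^-4
  → Var(ȳ_str) = 0.0092466322.
Var(ȳ_srs) = (1 − 1465/8176)·24.98/1465 = 0.013995911.
deff = 0.0092466322 / 0.013995911 = 0.6607.

0.6607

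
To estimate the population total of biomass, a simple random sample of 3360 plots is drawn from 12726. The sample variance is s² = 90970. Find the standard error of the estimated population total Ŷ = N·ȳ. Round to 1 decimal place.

Var(Ŷ) = N²·Var(ȳ) = N²·(1 − n/N)·s²/n.
f = 3360/12726 = 0.26402640; Var(ȳ) = 0.73597360·90970/3360 = 19.926047.
Var(Ŷ) = 12726² · 19.926047 = 3.2270448 × 10^9.
SE(Ŷ) = √(3.2270448 × 10^9) = 56807.1.

56807.1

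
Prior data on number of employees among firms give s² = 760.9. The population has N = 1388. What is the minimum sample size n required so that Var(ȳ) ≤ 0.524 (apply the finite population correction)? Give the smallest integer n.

710

Without fpc, n₀ = s²/D = 760.9/0.524 = 1452.0992.
With fpc, (1 − n/N)·s²/n ≤ D requires n ≥ n₀/(1 + n₀/N) = 1452.0992/(1 + 1452.0992/1388) = 709.6631.
Rounding up, n = 710.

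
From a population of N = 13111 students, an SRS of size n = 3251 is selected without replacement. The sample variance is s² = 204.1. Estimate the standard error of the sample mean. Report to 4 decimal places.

Under SRS without replacement, Var(ȳ) = (1 − f)·s²/n with f = n/N = 3251/13111 = 0.24795973.
Var(ȳ) = (1 − 0.24795973)·204.1/3251 = 0.75204027·0.062780683 = 0.047213602.
SE(ȳ) = √(0.047213602) = 0.2173.

0.2173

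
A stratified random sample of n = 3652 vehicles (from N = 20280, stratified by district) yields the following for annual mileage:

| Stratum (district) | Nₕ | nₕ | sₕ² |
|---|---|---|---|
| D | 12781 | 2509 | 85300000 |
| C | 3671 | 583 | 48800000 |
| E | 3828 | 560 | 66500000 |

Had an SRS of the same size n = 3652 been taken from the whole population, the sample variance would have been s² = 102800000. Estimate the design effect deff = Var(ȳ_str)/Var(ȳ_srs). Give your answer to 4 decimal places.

Var(ȳ_str) = Σ Wₕ²(1−fₕ)sₕ²/nₕ with Wₕ = Nₕ/20280:
  D: (12781/20280)²·(1−2509/12781)·85300000/2509 = 10852.563
  C: (3671/20280)²·(1−583/3671)·48800000/583 = 2307.1564
  E: (3828/20280)²·(1−560/3828)·66500000/560 = 3612.0329
  → Var(ȳ_str) = 16771.752.
Var(ȳ_srs) = (1 − 3652/20280)·102800000/3652 = 23079.926.
deff = 16771.752 / 23079.926 = 0.7267.

0.7267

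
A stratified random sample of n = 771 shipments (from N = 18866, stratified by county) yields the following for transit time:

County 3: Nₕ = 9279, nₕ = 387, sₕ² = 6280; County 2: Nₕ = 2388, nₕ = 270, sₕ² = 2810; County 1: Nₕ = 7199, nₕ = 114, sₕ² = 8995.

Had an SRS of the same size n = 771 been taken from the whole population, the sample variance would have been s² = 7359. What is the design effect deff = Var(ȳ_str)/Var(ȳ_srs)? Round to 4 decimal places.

Var(ȳ_str) = Σ Wₕ²(1−fₕ)sₕ²/nₕ with Wₕ = Nₕ/18866:
  County 3: (9279/18866)²·(1−387/9279)·6280/387 = 3.7617476
  County 2: (2388/18866)²·(1−270/2388)·2810/270 = 0.14789149
  County 1: (7199/18866)²·(1−114/7199)·8995/114 = 11.307034
  → Var(ȳ_str) = 15.216673.
Var(ȳ_srs) = (1 − 771/18866)·7359/771 = 9.1546803.
deff = 15.216673 / 9.1546803 = 1.6622.

1.6622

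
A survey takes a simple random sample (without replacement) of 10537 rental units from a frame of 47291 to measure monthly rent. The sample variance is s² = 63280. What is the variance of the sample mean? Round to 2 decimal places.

4.67

Under SRS without replacement, Var(ȳ) = (1 − f)·s²/n with f = n/N = 10537/47291 = 0.22281195.
Var(ȳ) = (1 − 0.22281195)·63280/10537 = 0.77718805·6.0055044 = 4.6674063.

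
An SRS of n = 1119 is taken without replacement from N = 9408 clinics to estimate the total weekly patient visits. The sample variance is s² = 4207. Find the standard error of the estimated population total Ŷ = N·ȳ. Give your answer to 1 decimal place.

17122.6

Var(Ŷ) = N²·Var(ȳ) = N²·(1 − n/N)·s²/n.
f = 1119/9408 = 0.11894133; Var(ȳ) = 0.88105867·4207/1119 = 3.3124342.
Var(Ŷ) = 9408² · 3.3124342 = 2.9318509 × 10^8.
SE(Ŷ) = √(2.9318509 × 10^8) = 17122.6.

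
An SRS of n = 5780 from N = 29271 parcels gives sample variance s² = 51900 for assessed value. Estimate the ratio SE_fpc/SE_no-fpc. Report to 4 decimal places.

f = n/N = 5780/29271 = 0.19746507.
SE_no-fpc = √(s²/n) = 2.9965378; SE_fpc = √((1−f)s²/n) = 2.6844278.
Ratio = √(1−f) = 0.89584314.

0.8958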